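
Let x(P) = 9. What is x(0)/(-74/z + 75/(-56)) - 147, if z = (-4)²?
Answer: -24801/167 ≈ -148.51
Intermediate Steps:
z = 16
x(0)/(-74/z + 75/(-56)) - 147 = 9/(-74/16 + 75/(-56)) - 147 = 9/(-74*1/16 + 75*(-1/56)) - 147 = 9/(-37/8 - 75/56) - 147 = 9/(-167/28) - 147 = -28/167*9 - 147 = -252/167 - 147 = -24801/167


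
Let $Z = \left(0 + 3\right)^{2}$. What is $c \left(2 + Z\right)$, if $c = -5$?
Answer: $-55$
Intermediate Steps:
$Z = 9$ ($Z = 3^{2} = 9$)
$c \left(2 + Z\right) = - 5 \left(2 + 9\right) = \left(-5\right) 11 = -55$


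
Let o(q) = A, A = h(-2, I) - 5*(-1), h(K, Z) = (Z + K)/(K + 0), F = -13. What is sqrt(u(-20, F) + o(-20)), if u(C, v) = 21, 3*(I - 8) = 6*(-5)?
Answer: 2*sqrt(7) ≈ 5.2915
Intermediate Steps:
I = -2 (I = 8 + (6*(-5))/3 = 8 + (1/3)*(-30) = 8 - 10 = -2)
h(K, Z) = (K + Z)/K
A = 7 (A = (-2 - 2)/(-2) - 5*(-1) = -1/2*(-4) + 5 = 2 + 5 = 7)
o(q) = 7
sqrt(u(-20, F) + o(-20)) = sqrt(21 + 7) = sqrt(28) = 2*sqrt(7)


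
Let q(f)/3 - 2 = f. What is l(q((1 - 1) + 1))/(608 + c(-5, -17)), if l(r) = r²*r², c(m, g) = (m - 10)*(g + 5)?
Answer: 6561/788 ≈ 8.3261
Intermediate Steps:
c(m, g) = (-10 + m)*(5 + g)
q(f) = 6 + 3*f
l(r) = r⁴
l(q((1 - 1) + 1))/(608 + c(-5, -17)) = (6 + 3*((1 - 1) + 1))⁴/(608 + (-50 - 10*(-17) + 5*(-5) - 17*(-5))) = (6 + 3*(0 + 1))⁴/(608 + (-50 + 170 - 25 + 85)) = (6 + 3*1)⁴/(608 + 180) = (6 + 3)⁴/788 = (1/788)*9⁴ = (1/788)*6561 = 6561/788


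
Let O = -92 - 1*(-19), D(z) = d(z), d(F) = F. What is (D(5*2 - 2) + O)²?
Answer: 4225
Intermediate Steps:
D(z) = z
O = -73 (O = -92 + 19 = -73)
(D(5*2 - 2) + O)² = ((5*2 - 2) - 73)² = ((10 - 2) - 73)² = (8 - 73)² = (-65)² = 4225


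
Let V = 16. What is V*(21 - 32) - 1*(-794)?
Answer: 618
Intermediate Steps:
V*(21 - 32) - 1*(-794) = 16*(21 - 32) - 1*(-794) = 16*(-11) + 794 = -176 + 794 = 618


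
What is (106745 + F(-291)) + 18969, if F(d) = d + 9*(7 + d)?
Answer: 122867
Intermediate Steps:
F(d) = 63 + 10*d (F(d) = d + (63 + 9*d) = 63 + 10*d)
(106745 + F(-291)) + 18969 = (106745 + (63 + 10*(-291))) + 18969 = (106745 + (63 - 2910)) + 18969 = (106745 - 2847) + 18969 = 103898 + 18969 = 122867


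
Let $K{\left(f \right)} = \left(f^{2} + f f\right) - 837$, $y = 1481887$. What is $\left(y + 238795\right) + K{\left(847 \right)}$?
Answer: $3154663$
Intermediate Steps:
$K{\left(f \right)} = -837 + 2 f^{2}$ ($K{\left(f \right)} = \left(f^{2} + f^{2}\right) - 837 = 2 f^{2} - 837 = -837 + 2 f^{2}$)
$\left(y + 238795\right) + K{\left(847 \right)} = \left(1481887 + 238795\right) - \left(837 - 2 \cdot 847^{2}\right) = 1720682 + \left(-837 + 2 \cdot 717409\right) = 1720682 + \left(-837 + 1434818\right) = 1720682 + 1433981 = 3154663$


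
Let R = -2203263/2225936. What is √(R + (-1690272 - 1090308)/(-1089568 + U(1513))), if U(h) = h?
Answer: √2551192912122247860897/40365679908 ≈ 1.2513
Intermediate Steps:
R = -2203263/2225936 (R = -2203263*1/2225936 = -2203263/2225936 ≈ -0.98981)
√(R + (-1690272 - 1090308)/(-1089568 + U(1513))) = √(-2203263/2225936 + (-1690272 - 1090308)/(-1089568 + 1513)) = √(-2203263/2225936 - 2780580/(-1088055)) = √(-2203263/2225936 - 2780580*(-1/1088055)) = √(-2203263/2225936 + 185372/72537) = √(252808119961/161462719632) = √2551192912122247860897/40365679908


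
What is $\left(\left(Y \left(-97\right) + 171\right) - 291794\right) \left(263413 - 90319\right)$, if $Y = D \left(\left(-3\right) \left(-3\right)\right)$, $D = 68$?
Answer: $-60753743778$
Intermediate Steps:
$Y = 612$ ($Y = 68 \left(\left(-3\right) \left(-3\right)\right) = 68 \cdot 9 = 612$)
$\left(\left(Y \left(-97\right) + 171\right) - 291794\right) \left(263413 - 90319\right) = \left(\left(612 \left(-97\right) + 171\right) - 291794\right) \left(263413 - 90319\right) = \left(\left(-59364 + 171\right) - 291794\right) 173094 = \left(-59193 - 291794\right) 173094 = \left(-350987\right) 173094 = -60753743778$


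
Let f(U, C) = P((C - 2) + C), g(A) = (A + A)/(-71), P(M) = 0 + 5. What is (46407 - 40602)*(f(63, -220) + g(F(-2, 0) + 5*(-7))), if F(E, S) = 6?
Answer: 2397465/71 ≈ 33767.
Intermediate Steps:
P(M) = 5
g(A) = -2*A/71 (g(A) = (2*A)*(-1/71) = -2*A/71)
f(U, C) = 5
(46407 - 40602)*(f(63, -220) + g(F(-2, 0) + 5*(-7))) = (46407 - 40602)*(5 - 2*(6 + 5*(-7))/71) = 5805*(5 - 2*(6 - 35)/71) = 5805*(5 - 2/71*(-29)) = 5805*(5 + 58/71) = 5805*(413/71) = 2397465/71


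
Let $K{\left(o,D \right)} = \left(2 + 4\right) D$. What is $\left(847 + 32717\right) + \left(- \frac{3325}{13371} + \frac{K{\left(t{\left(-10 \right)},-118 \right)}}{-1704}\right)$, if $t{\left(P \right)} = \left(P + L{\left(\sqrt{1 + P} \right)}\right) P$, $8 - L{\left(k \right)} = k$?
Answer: $\frac{63727679387}{1898682} \approx 33564.0$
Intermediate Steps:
$L{\left(k \right)} = 8 - k$
$t{\left(P \right)} = P \left(8 + P - \sqrt{1 + P}\right)$ ($t{\left(P \right)} = \left(P - \left(-8 + \sqrt{1 + P}\right)\right) P = \left(8 + P - \sqrt{1 + P}\right) P = P \left(8 + P - \sqrt{1 + P}\right)$)
$K{\left(o,D \right)} = 6 D$
$\left(847 + 32717\right) + \left(- \frac{3325}{13371} + \frac{K{\left(t{\left(-10 \right)},-118 \right)}}{-1704}\right) = \left(847 + 32717\right) - \left(\frac{3325}{13371} - \frac{6 \left(-118\right)}{-1704}\right) = 33564 - - \frac{316739}{1898682} = 33564 + \left(- \frac{3325}{13371} + \frac{59}{142}\right) = 33564 + \frac{316739}{1898682} = \frac{63727679387}{1898682}$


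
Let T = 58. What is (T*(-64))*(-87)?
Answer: 322944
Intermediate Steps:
(T*(-64))*(-87) = (58*(-64))*(-87) = -3712*(-87) = 322944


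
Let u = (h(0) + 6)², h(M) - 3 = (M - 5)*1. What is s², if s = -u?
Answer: 256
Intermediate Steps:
h(M) = -2 + M (h(M) = 3 + (M - 5)*1 = 3 + (-5 + M)*1 = 3 + (-5 + M) = -2 + M)
u = 16 (u = ((-2 + 0) + 6)² = (-2 + 6)² = 4² = 16)
s = -16 (s = -1*16 = -16)
s² = (-16)² = 256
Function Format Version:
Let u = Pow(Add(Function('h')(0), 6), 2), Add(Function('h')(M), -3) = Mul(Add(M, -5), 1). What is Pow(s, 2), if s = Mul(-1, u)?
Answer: 256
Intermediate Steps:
Function('h')(M) = Add(-2, M) (Function('h')(M) = Add(3, Mul(Add(M, -5), 1)) = Add(3, Mul(Add(-5, M), 1)) = Add(3, Add(-5, M)) = Add(-2, M))
u = 16 (u = Pow(Add(Add(-2, 0), 6), 2) = Pow(Add(-2, 6), 2) = Pow(4, 2) = 16)
s = -16 (s = Mul(-1, 16) = -16)
Pow(s, 2) = Pow(-16, 2) = 256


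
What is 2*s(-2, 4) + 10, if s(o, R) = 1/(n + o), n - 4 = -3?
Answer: 8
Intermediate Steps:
n = 1 (n = 4 - 3 = 1)
s(o, R) = 1/(1 + o)
2*s(-2, 4) + 10 = 2/(1 - 2) + 10 = 2/(-1) + 10 = 2*(-1) + 10 = -2 + 10 = 8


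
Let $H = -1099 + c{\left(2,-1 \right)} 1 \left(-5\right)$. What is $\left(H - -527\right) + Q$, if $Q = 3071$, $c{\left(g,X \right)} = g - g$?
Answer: $2499$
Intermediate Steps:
$c{\left(g,X \right)} = 0$
$H = -1099$ ($H = -1099 + 0 \cdot 1 \left(-5\right) = -1099 + 0 \left(-5\right) = -1099 + 0 = -1099$)
$\left(H - -527\right) + Q = \left(-1099 - -527\right) + 3071 = \left(-1099 + \left(-1 + 528\right)\right) + 3071 = \left(-1099 + 527\right) + 3071 = -572 + 3071 = 2499$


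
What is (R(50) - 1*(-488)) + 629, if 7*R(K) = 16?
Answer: 7835/7 ≈ 1119.3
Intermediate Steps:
R(K) = 16/7 (R(K) = (1/7)*16 = 16/7)
(R(50) - 1*(-488)) + 629 = (16/7 - 1*(-488)) + 629 = (16/7 + 488) + 629 = 3432/7 + 629 = 7835/7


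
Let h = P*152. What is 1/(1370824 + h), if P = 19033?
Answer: 1/4263840 ≈ 2.3453e-7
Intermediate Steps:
h = 2893016 (h = 19033*152 = 2893016)
1/(1370824 + h) = 1/(1370824 + 2893016) = 1/4263840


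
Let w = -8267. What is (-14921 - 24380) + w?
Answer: -47568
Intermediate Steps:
(-14921 - 24380) + w = (-14921 - 24380) - 8267 = -39301 - 8267 = -47568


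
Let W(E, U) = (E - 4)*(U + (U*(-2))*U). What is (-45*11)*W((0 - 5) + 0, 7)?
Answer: -405405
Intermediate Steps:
W(E, U) = (-4 + E)*(U - 2*U**2) (W(E, U) = (-4 + E)*(U + (-2*U)*U) = (-4 + E)*(U - 2*U**2))
(-45*11)*W((0 - 5) + 0, 7) = (-45*11)*(7*(-4 + ((0 - 5) + 0) + 8*7 - 2*((0 - 5) + 0)*7)) = -3465*(-4 + (-5 + 0) + 56 - 2*(-5 + 0)*7) = -3465*(-4 - 5 + 56 - 2*(-5)*7) = -3465*(-4 - 5 + 56 + 70) = -3465*117 = -495*819 = -405405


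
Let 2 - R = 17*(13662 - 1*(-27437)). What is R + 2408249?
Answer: 1709568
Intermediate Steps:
R = -698681 (R = 2 - 17*(13662 - 1*(-27437)) = 2 - 17*(13662 + 27437) = 2 - 17*41099 = 2 - 1*698683 = 2 - 698683 = -698681)
R + 2408249 = -698681 + 2408249 = 1709568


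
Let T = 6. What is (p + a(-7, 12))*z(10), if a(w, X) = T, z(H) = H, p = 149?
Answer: 1550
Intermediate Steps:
a(w, X) = 6
(p + a(-7, 12))*z(10) = (149 + 6)*10 = 155*10 = 1550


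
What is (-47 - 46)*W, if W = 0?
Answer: 0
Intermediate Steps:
(-47 - 46)*W = (-47 - 46)*0 = -93*0 = 0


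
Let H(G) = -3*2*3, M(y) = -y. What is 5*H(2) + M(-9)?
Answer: -81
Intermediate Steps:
H(G) = -18 (H(G) = -6*3 = -18)
5*H(2) + M(-9) = 5*(-18) - 1*(-9) = -90 + 9 = -81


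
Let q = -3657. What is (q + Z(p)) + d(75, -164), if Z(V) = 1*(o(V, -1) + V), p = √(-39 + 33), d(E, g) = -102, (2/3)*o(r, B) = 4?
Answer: -3753 + I*√6 ≈ -3753.0 + 2.4495*I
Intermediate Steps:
o(r, B) = 6 (o(r, B) = (3/2)*4 = 6)
p = I*√6 (p = √(-6) = I*√6 ≈ 2.4495*I)
Z(V) = 6 + V (Z(V) = 1*(6 + V) = 6 + V)
(q + Z(p)) + d(75, -164) = (-3657 + (6 + I*√6)) - 102 = (-3651 + I*√6) - 102 = -3753 + I*√6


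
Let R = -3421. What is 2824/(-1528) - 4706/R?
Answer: -308767/653411 ≈ -0.47255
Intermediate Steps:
2824/(-1528) - 4706/R = 2824/(-1528) - 4706/(-3421) = 2824*(-1/1528) - 4706*(-1/3421) = -353/191 + 4706/3421 = -308767/653411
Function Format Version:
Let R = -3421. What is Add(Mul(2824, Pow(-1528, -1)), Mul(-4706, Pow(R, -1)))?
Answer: Rational(-308767, 653411) ≈ -0.47255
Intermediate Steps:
Add(Mul(2824, Pow(-1528, -1)), Mul(-4706, Pow(R, -1))) = Add(Mul(2824, Pow(-1528, -1)), Mul(-4706, Pow(-3421, -1))) = Add(Mul(2824, Rational(-1, 1528)), Mul(-4706, Rational(-1, 3421))) = Add(Rational(-353, 191), Rational(4706, 3421)) = Rational(-308767, 653411)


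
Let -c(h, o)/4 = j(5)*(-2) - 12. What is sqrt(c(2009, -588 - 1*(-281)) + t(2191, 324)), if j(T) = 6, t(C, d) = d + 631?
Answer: sqrt(1051) ≈ 32.419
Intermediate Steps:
t(C, d) = 631 + d
c(h, o) = 96 (c(h, o) = -4*(6*(-2) - 12) = -4*(-12 - 12) = -4*(-24) = 96)
sqrt(c(2009, -588 - 1*(-281)) + t(2191, 324)) = sqrt(96 + (631 + 324)) = sqrt(96 + 955) = sqrt(1051)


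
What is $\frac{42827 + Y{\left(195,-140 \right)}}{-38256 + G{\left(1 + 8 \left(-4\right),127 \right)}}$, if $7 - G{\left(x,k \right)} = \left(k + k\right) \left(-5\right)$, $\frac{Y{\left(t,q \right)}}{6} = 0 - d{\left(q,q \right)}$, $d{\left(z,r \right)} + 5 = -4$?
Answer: $- \frac{42881}{36979} \approx -1.1596$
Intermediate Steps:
$d{\left(z,r \right)} = -9$ ($d{\left(z,r \right)} = -5 - 4 = -9$)
$Y{\left(t,q \right)} = 54$ ($Y{\left(t,q \right)} = 6 \left(0 - -9\right) = 6 \left(0 + 9\right) = 6 \cdot 9 = 54$)
$G{\left(x,k \right)} = 7 + 10 k$ ($G{\left(x,k \right)} = 7 - \left(k + k\right) \left(-5\right) = 7 - 2 k \left(-5\right) = 7 - - 10 k = 7 + 10 k$)
$\frac{42827 + Y{\left(195,-140 \right)}}{-38256 + G{\left(1 + 8 \left(-4\right),127 \right)}} = \frac{42827 + 54}{-38256 + \left(7 + 10 \cdot 127\right)} = \frac{42881}{-38256 + \left(7 + 1270\right)} = \frac{42881}{-38256 + 1277} = \frac{42881}{-36979} = 42881 \left(- \frac{1}{36979}\right) = - \frac{42881}{36979}$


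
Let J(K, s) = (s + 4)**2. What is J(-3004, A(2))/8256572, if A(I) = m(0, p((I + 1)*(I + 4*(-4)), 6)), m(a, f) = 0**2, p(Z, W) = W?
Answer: 4/2064143 ≈ 1.9378e-6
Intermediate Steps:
m(a, f) = 0
A(I) = 0
J(K, s) = (4 + s)**2
J(-3004, A(2))/8256572 = (4 + 0)**2/8256572 = 4**2*(1/8256572) = 16*(1/8256572) = 4/2064143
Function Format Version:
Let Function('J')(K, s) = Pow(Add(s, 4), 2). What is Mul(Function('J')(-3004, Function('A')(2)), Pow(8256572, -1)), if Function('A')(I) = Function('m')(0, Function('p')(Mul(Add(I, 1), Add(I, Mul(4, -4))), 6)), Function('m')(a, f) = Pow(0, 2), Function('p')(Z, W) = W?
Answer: Rational(4, 2064143) ≈ 1.9378e-6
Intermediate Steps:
Function('m')(a, f) = 0
Function('A')(I) = 0
Function('J')(K, s) = Pow(Add(4, s), 2)
Mul(Function('J')(-3004, Function('A')(2)), Pow(8256572, -1)) = Mul(Pow(Add(4, 0), 2), Pow(8256572, -1)) = Mul(Pow(4, 2), Rational(1, 8256572)) = Mul(16, Rational(1, 8256572)) = Rational(4, 2064143)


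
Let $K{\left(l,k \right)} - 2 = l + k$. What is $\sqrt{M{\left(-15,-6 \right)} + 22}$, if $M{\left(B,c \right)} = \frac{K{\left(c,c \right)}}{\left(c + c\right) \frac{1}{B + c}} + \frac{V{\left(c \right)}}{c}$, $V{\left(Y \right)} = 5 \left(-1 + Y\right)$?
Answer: $\frac{\sqrt{93}}{3} \approx 3.2146$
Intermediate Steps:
$K{\left(l,k \right)} = 2 + k + l$ ($K{\left(l,k \right)} = 2 + \left(l + k\right) = 2 + \left(k + l\right) = 2 + k + l$)
$V{\left(Y \right)} = -5 + 5 Y$
$M{\left(B,c \right)} = \frac{-5 + 5 c}{c} + \frac{\left(2 + 2 c\right) \left(B + c\right)}{2 c}$ ($M{\left(B,c \right)} = \frac{2 + c + c}{\left(c + c\right) \frac{1}{B + c}} + \frac{-5 + 5 c}{c} = \frac{2 + 2 c}{2 c \frac{1}{B + c}} + \frac{-5 + 5 c}{c} = \left(2 + 2 c\right) \frac{B + c}{2 c} + \frac{-5 + 5 c}{c} = \frac{\left(2 + 2 c\right) \left(B + c\right)}{2 c} + \frac{-5 + 5 c}{c} = \frac{-5 + 5 c}{c} + \frac{\left(2 + 2 c\right) \left(B + c\right)}{2 c}$)
$\sqrt{M{\left(-15,-6 \right)} + 22} = \sqrt{\left(6 - 15 - 6 - \frac{5}{-6} - \frac{15}{-6}\right) + 22} = \sqrt{\left(6 - 15 - 6 - - \frac{5}{6} - - \frac{5}{2}\right) + 22} = \sqrt{\left(6 - 15 - 6 + \frac{5}{6} + \frac{5}{2}\right) + 22} = \sqrt{- \frac{35}{3} + 22} = \sqrt{\frac{31}{3}} = \frac{\sqrt{93}}{3}$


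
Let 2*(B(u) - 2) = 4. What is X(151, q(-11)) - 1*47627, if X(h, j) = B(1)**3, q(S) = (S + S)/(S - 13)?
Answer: -47563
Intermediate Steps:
B(u) = 4 (B(u) = 2 + (1/2)*4 = 2 + 2 = 4)
q(S) = 2*S/(-13 + S) (q(S) = (2*S)/(-13 + S) = 2*S/(-13 + S))
X(h, j) = 64 (X(h, j) = 4**3 = 64)
X(151, q(-11)) - 1*47627 = 64 - 1*47627 = 64 - 47627 = -47563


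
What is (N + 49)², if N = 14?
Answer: 3969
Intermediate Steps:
(N + 49)² = (14 + 49)² = 63² = 3969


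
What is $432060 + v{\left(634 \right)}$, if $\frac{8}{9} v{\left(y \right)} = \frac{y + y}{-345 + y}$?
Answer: $\frac{249733533}{578} \approx 4.3207 \cdot 10^{5}$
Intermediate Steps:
$v{\left(y \right)} = \frac{9 y}{4 \left(-345 + y\right)}$ ($v{\left(y \right)} = \frac{9 \frac{y + y}{-345 + y}}{8} = \frac{9 \frac{2 y}{-345 + y}}{8} = \frac{9 y}{4 \left(-345 + y\right)}$)
$432060 + v{\left(634 \right)} = 432060 + \frac{9}{4} \cdot 634 \frac{1}{-345 + 634} = 432060 + \frac{9}{4} \cdot 634 \cdot \frac{1}{289} = 432060 + \frac{2853}{578} = \frac{249733533}{578}$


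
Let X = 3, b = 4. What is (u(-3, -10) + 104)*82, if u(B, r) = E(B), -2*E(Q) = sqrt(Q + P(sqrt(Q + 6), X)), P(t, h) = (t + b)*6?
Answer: 8528 - 41*sqrt(21 + 6*sqrt(3)) ≈ 8298.3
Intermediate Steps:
P(t, h) = 24 + 6*t (P(t, h) = (t + 4)*6 = (4 + t)*6 = 24 + 6*t)
E(Q) = -sqrt(24 + Q + 6*sqrt(6 + Q))/2 (E(Q) = -sqrt(Q + (24 + 6*sqrt(Q + 6)))/2 = -sqrt(Q + (24 + 6*sqrt(6 + Q)))/2 = -sqrt(24 + Q + 6*sqrt(6 + Q))/2)
u(B, r) = -sqrt(24 + B + 6*sqrt(6 + B))/2
(u(-3, -10) + 104)*82 = (-sqrt(24 - 3 + 6*sqrt(6 - 3))/2 + 104)*82 = (-sqrt(24 - 3 + 6*sqrt(3))/2 + 104)*82 = (-sqrt(21 + 6*sqrt(3))/2 + 104)*82 = (104 - sqrt(21 + 6*sqrt(3))/2)*82 = 8528 - 41*sqrt(21 + 6*sqrt(3))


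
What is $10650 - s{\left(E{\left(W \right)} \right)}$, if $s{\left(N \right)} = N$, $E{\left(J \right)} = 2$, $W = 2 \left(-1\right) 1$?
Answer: $10648$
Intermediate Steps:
$W = -2$ ($W = \left(-2\right) 1 = -2$)
$10650 - s{\left(E{\left(W \right)} \right)} = 10650 - 2 = 10648$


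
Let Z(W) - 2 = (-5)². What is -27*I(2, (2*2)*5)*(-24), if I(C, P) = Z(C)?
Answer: 17496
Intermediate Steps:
Z(W) = 27 (Z(W) = 2 + (-5)² = 2 + 25 = 27)
I(C, P) = 27
-27*I(2, (2*2)*5)*(-24) = -27*27*(-24) = -729*(-24) = 17496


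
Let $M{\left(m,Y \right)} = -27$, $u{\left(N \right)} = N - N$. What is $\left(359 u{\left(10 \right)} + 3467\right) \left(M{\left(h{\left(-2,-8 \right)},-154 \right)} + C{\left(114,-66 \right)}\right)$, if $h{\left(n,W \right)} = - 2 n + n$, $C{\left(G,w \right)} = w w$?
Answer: $15008643$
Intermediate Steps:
$C{\left(G,w \right)} = w^{2}$
$u{\left(N \right)} = 0$
$h{\left(n,W \right)} = - n$
$\left(359 u{\left(10 \right)} + 3467\right) \left(M{\left(h{\left(-2,-8 \right)},-154 \right)} + C{\left(114,-66 \right)}\right) = \left(359 \cdot 0 + 3467\right) \left(-27 + \left(-66\right)^{2}\right) = \left(0 + 3467\right) \left(-27 + 4356\right) = 3467 \cdot 4329 = 15008643$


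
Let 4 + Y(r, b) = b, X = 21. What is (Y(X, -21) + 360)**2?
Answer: 112225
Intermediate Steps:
Y(r, b) = -4 + b
(Y(X, -21) + 360)**2 = ((-4 - 21) + 360)**2 = (-25 + 360)**2 = 335**2 = 112225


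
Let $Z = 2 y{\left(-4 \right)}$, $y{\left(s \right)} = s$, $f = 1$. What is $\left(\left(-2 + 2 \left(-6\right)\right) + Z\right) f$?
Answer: $-22$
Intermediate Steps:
$Z = -8$ ($Z = 2 \left(-4\right) = -8$)
$\left(\left(-2 + 2 \left(-6\right)\right) + Z\right) f = \left(\left(-2 + 2 \left(-6\right)\right) - 8\right) 1 = \left(\left(-2 - 12\right) - 8\right) 1 = \left(-14 - 8\right) 1 = \left(-22\right) 1 = -22$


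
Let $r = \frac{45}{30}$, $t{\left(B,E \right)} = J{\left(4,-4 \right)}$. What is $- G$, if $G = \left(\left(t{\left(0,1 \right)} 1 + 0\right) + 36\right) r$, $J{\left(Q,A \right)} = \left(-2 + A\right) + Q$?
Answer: $-51$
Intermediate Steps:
$J{\left(Q,A \right)} = -2 + A + Q$
$t{\left(B,E \right)} = -2$ ($t{\left(B,E \right)} = -2 - 4 + 4 = -2$)
$r = \frac{3}{2}$ ($r = 45 \cdot \frac{1}{30} = \frac{3}{2} \approx 1.5$)
$G = 51$ ($G = \left(\left(\left(-2\right) 1 + 0\right) + 36\right) \frac{3}{2} = \left(\left(-2 + 0\right) + 36\right) \frac{3}{2} = \left(-2 + 36\right) \frac{3}{2} = 34 \cdot \frac{3}{2} = 51$)
$- G = \left(-1\right) 51 = -51$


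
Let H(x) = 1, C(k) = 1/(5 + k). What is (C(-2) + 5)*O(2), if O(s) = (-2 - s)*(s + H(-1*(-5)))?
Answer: -64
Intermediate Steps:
O(s) = (1 + s)*(-2 - s) (O(s) = (-2 - s)*(s + 1) = (-2 - s)*(1 + s) = (1 + s)*(-2 - s))
(C(-2) + 5)*O(2) = (1/(5 - 2) + 5)*(-2 - 1*2² - 3*2) = (1/3 + 5)*(-2 - 1*4 - 6) = (⅓ + 5)*(-2 - 4 - 6) = (16/3)*(-12) = -64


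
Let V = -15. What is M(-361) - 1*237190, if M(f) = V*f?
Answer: -231775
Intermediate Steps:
M(f) = -15*f
M(-361) - 1*237190 = -15*(-361) - 1*237190 = 5415 - 237190 = -231775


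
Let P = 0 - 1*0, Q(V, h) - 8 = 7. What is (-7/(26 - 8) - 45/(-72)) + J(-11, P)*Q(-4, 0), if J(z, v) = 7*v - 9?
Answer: -9703/72 ≈ -134.76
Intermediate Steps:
Q(V, h) = 15 (Q(V, h) = 8 + 7 = 15)
P = 0 (P = 0 + 0 = 0)
J(z, v) = -9 + 7*v
(-7/(26 - 8) - 45/(-72)) + J(-11, P)*Q(-4, 0) = (-7/(26 - 8) - 45/(-72)) + (-9 + 7*0)*15 = (-7/18 - 45*(-1/72)) + (-9 + 0)*15 = (-7*1/18 + 5/8) - 9*15 = (-7/18 + 5/8) - 135 = 17/72 - 135 = -9703/72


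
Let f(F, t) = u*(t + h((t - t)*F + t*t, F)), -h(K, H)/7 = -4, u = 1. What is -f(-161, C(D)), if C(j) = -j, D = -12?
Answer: -40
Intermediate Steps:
h(K, H) = 28 (h(K, H) = -7*(-4) = 28)
f(F, t) = 28 + t (f(F, t) = 1*(t + 28) = 1*(28 + t) = 28 + t)
-f(-161, C(D)) = -(28 - 1*(-12)) = -(28 + 12) = -1*40 = -40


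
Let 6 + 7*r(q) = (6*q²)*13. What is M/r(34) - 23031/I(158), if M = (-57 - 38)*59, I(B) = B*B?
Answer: -1527991781/1125402084 ≈ -1.3577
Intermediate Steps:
I(B) = B²
r(q) = -6/7 + 78*q²/7 (r(q) = -6/7 + ((6*q²)*13)/7 = -6/7 + (78*q²)/7 = -6/7 + 78*q²/7)
M = -5605 (M = -95*59 = -5605)
M/r(34) - 23031/I(158) = -5605/(-6/7 + (78/7)*34²) - 23031/(158²) = -5605/(-6/7 + (78/7)*1156) - 23031/24964 = -5605/(-6/7 + 90168/7) - 23031*1/24964 = -5605/90162/7 - 23031/24964 = -5605*7/90162 - 23031/24964 = -39235/90162 - 23031/24964 = -1527991781/1125402084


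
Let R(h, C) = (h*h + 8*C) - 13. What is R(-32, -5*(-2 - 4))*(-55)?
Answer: -68805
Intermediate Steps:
R(h, C) = -13 + h**2 + 8*C (R(h, C) = (h**2 + 8*C) - 13 = -13 + h**2 + 8*C)
R(-32, -5*(-2 - 4))*(-55) = (-13 + (-32)**2 + 8*(-5*(-2 - 4)))*(-55) = (-13 + 1024 + 8*(-5*(-6)))*(-55) = (-13 + 1024 + 8*30)*(-55) = (-13 + 1024 + 240)*(-55) = 1251*(-55) = -68805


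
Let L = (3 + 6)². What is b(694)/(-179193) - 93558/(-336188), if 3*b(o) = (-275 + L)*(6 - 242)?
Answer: 17451392345/90363804426 ≈ 0.19312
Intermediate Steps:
L = 81 (L = 9² = 81)
b(o) = 45784/3 (b(o) = ((-275 + 81)*(6 - 242))/3 = (-194*(-236))/3 = (⅓)*45784 = 45784/3)
b(694)/(-179193) - 93558/(-336188) = (45784/3)/(-179193) - 93558/(-336188) = (45784/3)*(-1/179193) - 93558*(-1/336188) = -45784/537579 + 46779/168094 = 17451392345/90363804426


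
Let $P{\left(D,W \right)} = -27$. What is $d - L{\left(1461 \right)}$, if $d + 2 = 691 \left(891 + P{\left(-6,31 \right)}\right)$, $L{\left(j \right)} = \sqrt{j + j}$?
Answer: $597022 - \sqrt{2922} \approx 5.9697 \cdot 10^{5}$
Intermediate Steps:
$L{\left(j \right)} = \sqrt{2} \sqrt{j}$ ($L{\left(j \right)} = \sqrt{2 j} = \sqrt{2} \sqrt{j}$)
$d = 597022$ ($d = -2 + 691 \left(891 - 27\right) = -2 + 691 \cdot 864 = -2 + 597024 = 597022$)
$d - L{\left(1461 \right)} = 597022 - \sqrt{2} \sqrt{1461} = 597022 - \sqrt{2922}$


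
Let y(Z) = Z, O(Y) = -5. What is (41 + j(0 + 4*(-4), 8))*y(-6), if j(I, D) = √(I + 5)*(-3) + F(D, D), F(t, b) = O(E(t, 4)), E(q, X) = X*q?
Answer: -216 + 18*I*√11 ≈ -216.0 + 59.699*I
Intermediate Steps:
F(t, b) = -5
j(I, D) = -5 - 3*√(5 + I) (j(I, D) = √(I + 5)*(-3) - 5 = √(5 + I)*(-3) - 5 = -3*√(5 + I) - 5 = -5 - 3*√(5 + I))
(41 + j(0 + 4*(-4), 8))*y(-6) = (41 + (-5 - 3*√(5 + (0 + 4*(-4)))))*(-6) = (41 + (-5 - 3*√(5 + (0 - 16))))*(-6) = (41 + (-5 - 3*√(5 - 16)))*(-6) = (41 + (-5 - 3*I*√11))*(-6) = (36 - 3*I*√11)*(-6) = -216 + 18*I*√11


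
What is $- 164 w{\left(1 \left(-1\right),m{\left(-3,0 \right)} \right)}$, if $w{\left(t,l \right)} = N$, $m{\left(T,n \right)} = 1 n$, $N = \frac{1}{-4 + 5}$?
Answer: $-164$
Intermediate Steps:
$N = 1$ ($N = 1^{-1} = 1$)
$m{\left(T,n \right)} = n$
$w{\left(t,l \right)} = 1$
$- 164 w{\left(1 \left(-1\right),m{\left(-3,0 \right)} \right)} = \left(-164\right) 1 = -164$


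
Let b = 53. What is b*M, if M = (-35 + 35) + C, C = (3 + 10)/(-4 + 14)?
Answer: 689/10 ≈ 68.900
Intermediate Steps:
C = 13/10 ≈ 1.3000
M = 13/10 (M = (-35 + 35) + 13/10 = 0 + 13/10 = 13/10 ≈ 1.3000)
b*M = 53*(13/10) = 689/10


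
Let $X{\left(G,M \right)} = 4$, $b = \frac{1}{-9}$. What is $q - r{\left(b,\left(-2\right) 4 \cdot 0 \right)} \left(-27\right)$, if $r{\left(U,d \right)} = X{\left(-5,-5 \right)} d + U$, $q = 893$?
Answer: $890$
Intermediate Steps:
$b = - \frac{1}{9} \approx -0.11111$
$r{\left(U,d \right)} = U + 4 d$ ($r{\left(U,d \right)} = 4 d + U = U + 4 d$)
$q - r{\left(b,\left(-2\right) 4 \cdot 0 \right)} \left(-27\right) = 893 - \left(- \frac{1}{9} + 4 \left(-2\right) 4 \cdot 0\right) \left(-27\right) = 893 - \left(- \frac{1}{9} + 4 \left(\left(-8\right) 0\right)\right) \left(-27\right) = 893 - \left(- \frac{1}{9} + 4 \cdot 0\right) \left(-27\right) = 893 - \left(- \frac{1}{9} + 0\right) \left(-27\right) = 893 - \left(- \frac{1}{9}\right) \left(-27\right) = 893 - 3 = 890$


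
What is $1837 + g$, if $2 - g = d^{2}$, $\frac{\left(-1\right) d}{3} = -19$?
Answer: $-1410$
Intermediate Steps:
$d = 57$ ($d = \left(-3\right) \left(-19\right) = 57$)
$g = -3247$ ($g = 2 - 57^{2} = 2 - 3249 = -3247$)
$1837 + g = 1837 - 3247 = -1410$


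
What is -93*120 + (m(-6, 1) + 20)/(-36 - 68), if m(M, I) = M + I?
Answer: -1160655/104 ≈ -11160.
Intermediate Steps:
m(M, I) = I + M
-93*120 + (m(-6, 1) + 20)/(-36 - 68) = -93*120 + ((1 - 6) + 20)/(-36 - 68) = -11160 + (-5 + 20)/(-104) = -11160 + 15*(-1/104) = -11160 - 15/104 = -1160655/104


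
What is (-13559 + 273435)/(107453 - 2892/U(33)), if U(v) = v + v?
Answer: 2858636/1181501 ≈ 2.4195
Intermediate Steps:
U(v) = 2*v
(-13559 + 273435)/(107453 - 2892/U(33)) = (-13559 + 273435)/(107453 - 2892/(2*33)) = 259876/(107453 - 2892/66) = 259876/(107453 - 2892*1/66) = 259876/(107453 - 482/11) = 259876/(1181501/11) = 259876*(11/1181501) = 2858636/1181501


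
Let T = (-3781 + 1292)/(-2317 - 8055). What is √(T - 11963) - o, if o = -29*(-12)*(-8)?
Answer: 2784 + I*√321733597971/5186 ≈ 2784.0 + 109.37*I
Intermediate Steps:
T = 2489/10372 (T = -2489/(-10372) = -2489*(-1/10372) = 2489/10372 ≈ 0.23997)
o = -2784 (o = 348*(-8) = -2784)
√(T - 11963) - o = √(2489/10372 - 11963) - 1*(-2784) = √(-124077747/10372) + 2784 = I*√321733597971/5186 + 2784 = 2784 + I*√321733597971/5186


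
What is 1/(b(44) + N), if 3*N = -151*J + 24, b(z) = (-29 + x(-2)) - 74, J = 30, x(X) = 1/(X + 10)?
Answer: -8/12839 ≈ -0.00062310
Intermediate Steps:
x(X) = 1/(10 + X)
b(z) = -823/8 (b(z) = (-29 + 1/(10 - 2)) - 74 = (-29 + 1/8) - 74 = (-29 + ⅛) - 74 = -231/8 - 74 = -823/8)
N = -1502 (N = (-151*30 + 24)/3 = (-4530 + 24)/3 = (⅓)*(-4506) = -1502)
1/(b(44) + N) = 1/(-823/8 - 1502) = 1/(-12839/8) = -8/12839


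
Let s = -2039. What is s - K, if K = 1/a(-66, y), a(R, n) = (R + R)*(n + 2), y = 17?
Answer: -5113811/2508 ≈ -2039.0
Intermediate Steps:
a(R, n) = 2*R*(2 + n) (a(R, n) = (2*R)*(2 + n) = 2*R*(2 + n))
K = -1/2508 (K = 1/(2*(-66)*(2 + 17)) = 1/(2*(-66)*19) = 1/(-2508) = -1/2508 ≈ -0.00039872)
s - K = -2039 - 1*(-1/2508) = -2039 + 1/2508 = -5113811/2508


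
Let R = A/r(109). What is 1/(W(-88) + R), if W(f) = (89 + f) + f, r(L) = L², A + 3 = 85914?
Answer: -11881/947736 ≈ -0.012536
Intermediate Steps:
A = 85911 (A = -3 + 85914 = 85911)
W(f) = 89 + 2*f
R = 85911/11881 (R = 85911/(109²) = 85911/11881 ≈ 7.2310)
1/(W(-88) + R) = 1/((89 + 2*(-88)) + 85911/11881) = 1/((89 - 176) + 85911/11881) = 1/(-87 + 85911/11881) = 1/(-947736/11881) = -11881/947736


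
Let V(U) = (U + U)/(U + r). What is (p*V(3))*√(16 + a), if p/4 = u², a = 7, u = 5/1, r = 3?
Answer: 100*√23 ≈ 479.58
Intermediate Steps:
u = 5 (u = 5*1 = 5)
V(U) = 2*U/(3 + U) (V(U) = (U + U)/(U + 3) = (2*U)/(3 + U) = 2*U/(3 + U))
p = 100 (p = 4*5² = 4*25 = 100)
(p*V(3))*√(16 + a) = (100*(2*3/(3 + 3)))*√(16 + 7) = (100*(2*3/6))*√23 = (100*(2*3*(⅙)))*√23 = (100*1)*√23 = 100*√23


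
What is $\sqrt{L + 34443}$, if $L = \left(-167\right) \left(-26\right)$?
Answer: $\sqrt{38785} \approx 196.94$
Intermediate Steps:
$L = 4342$
$\sqrt{L + 34443} = \sqrt{4342 + 34443} = \sqrt{38785}$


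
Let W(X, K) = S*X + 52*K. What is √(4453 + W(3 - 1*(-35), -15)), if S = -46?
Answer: 5*√77 ≈ 43.875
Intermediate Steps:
W(X, K) = -46*X + 52*K
√(4453 + W(3 - 1*(-35), -15)) = √(4453 + (-46*(3 - 1*(-35)) + 52*(-15))) = √(4453 + (-46*(3 + 35) - 780)) = √(4453 + (-46*38 - 780)) = √(4453 + (-1748 - 780)) = √(4453 - 2528) = √1925 = 5*√77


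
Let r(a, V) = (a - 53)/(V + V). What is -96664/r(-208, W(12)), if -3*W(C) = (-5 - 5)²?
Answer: -19332800/783 ≈ -24691.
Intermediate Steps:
W(C) = -100/3 (W(C) = -(-5 - 5)²/3 = -⅓*(-10)² = -⅓*100 = -100/3)
r(a, V) = (-53 + a)/(2*V) (r(a, V) = (-53 + a)/((2*V)) = (-53 + a)*(1/(2*V)) = (-53 + a)/(2*V))
-96664/r(-208, W(12)) = -96664*(-200/(3*(-53 - 208))) = -96664/((½)*(-3/100)*(-261)) = -96664/783/200 = -96664*200/783 = -19332800/783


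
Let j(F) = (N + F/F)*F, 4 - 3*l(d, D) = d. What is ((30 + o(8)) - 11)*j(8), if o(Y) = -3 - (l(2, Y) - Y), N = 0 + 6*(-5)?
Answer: -16240/3 ≈ -5413.3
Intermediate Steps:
l(d, D) = 4/3 - d/3
N = -30 (N = 0 - 30 = -30)
j(F) = -29*F (j(F) = (-30 + F/F)*F = (-30 + 1)*F = -29*F)
o(Y) = -11/3 + Y (o(Y) = -3 - ((4/3 - ⅓*2) - Y) = -3 - ((4/3 - ⅔) - Y) = -3 - (⅔ - Y) = -3 + (-⅔ + Y) = -11/3 + Y)
((30 + o(8)) - 11)*j(8) = ((30 + (-11/3 + 8)) - 11)*(-29*8) = ((30 + 13/3) - 11)*(-232) = (103/3 - 11)*(-232) = (70/3)*(-232) = -16240/3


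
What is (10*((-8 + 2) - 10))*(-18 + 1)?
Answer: 2720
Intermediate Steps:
(10*((-8 + 2) - 10))*(-18 + 1) = (10*(-6 - 10))*(-17) = (10*(-16))*(-17) = -160*(-17) = 2720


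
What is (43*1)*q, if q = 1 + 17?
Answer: 774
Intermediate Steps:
q = 18
(43*1)*q = (43*1)*18 = 43*18 = 774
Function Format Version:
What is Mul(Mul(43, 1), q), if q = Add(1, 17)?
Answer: 774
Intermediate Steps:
q = 18
Mul(Mul(43, 1), q) = Mul(Mul(43, 1), 18) = Mul(43, 18) = 774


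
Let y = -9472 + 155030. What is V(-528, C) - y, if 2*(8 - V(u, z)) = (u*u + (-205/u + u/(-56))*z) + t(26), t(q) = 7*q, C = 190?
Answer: -1056928853/3696 ≈ -2.8597e+5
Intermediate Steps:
V(u, z) = -83 - u**2/2 - z*(-205/u - u/56)/2 (V(u, z) = 8 - ((u*u + (-205/u + u/(-56))*z) + 7*26)/2 = 8 - ((u**2 + (-205/u + u*(-1/56))*z) + 182)/2 = 8 - ((u**2 + (-205/u - u/56)*z) + 182)/2 = 8 - ((u**2 + z*(-205/u - u/56)) + 182)/2 = 8 - (182 + u**2 + z*(-205/u - u/56))/2 = 8 + (-91 - u**2/2 - z*(-205/u - u/56)/2) = -83 - u**2/2 - z*(-205/u - u/56)/2)
y = 145558
V(-528, C) - y = (1/112)*(11480*190 - 1*(-528)*(9296 + 56*(-528)**2 - 1*(-528)*190))/(-528) - 1*145558 = (1/112)*(-1/528)*(2181200 - 1*(-528)*(9296 + 56*278784 + 100320)) - 145558 = (1/112)*(-1/528)*(2181200 - 1*(-528)*(9296 + 15611904 + 100320)) - 145558 = (1/112)*(-1/528)*(2181200 - 1*(-528)*15721520) - 145558 = (1/112)*(-1/528)*(2181200 + 8300962560) - 145558 = (1/112)*(-1/528)*8303143760 - 145558 = -518946485/3696 - 145558 = -1056928853/3696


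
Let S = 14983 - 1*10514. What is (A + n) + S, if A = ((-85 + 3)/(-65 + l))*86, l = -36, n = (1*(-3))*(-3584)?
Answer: 1544373/101 ≈ 15291.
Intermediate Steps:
n = 10752 (n = -3*(-3584) = 10752)
A = 7052/101 (A = ((-85 + 3)/(-65 - 36))*86 = -82/(-101)*86 = -82*(-1/101)*86 = (82/101)*86 = 7052/101 ≈ 69.822)
S = 4469 (S = 14983 - 10514 = 4469)
(A + n) + S = (7052/101 + 10752) + 4469 = 1093004/101 + 4469 = 1544373/101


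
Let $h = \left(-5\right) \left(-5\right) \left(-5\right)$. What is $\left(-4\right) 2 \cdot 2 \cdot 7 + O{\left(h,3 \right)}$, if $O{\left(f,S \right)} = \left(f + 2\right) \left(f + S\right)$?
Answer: $14894$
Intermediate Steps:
$h = -125$ ($h = 25 \left(-5\right) = -125$)
$O{\left(f,S \right)} = \left(2 + f\right) \left(S + f\right)$
$\left(-4\right) 2 \cdot 2 \cdot 7 + O{\left(h,3 \right)} = \left(-4\right) 2 \cdot 2 \cdot 7 + \left(\left(-125\right)^{2} + 2 \cdot 3 + 2 \left(-125\right) + 3 \left(-125\right)\right) = \left(-8\right) 2 \cdot 7 + \left(15625 + 6 - 250 - 375\right) = \left(-16\right) 7 + 15006 = -112 + 15006 = 14894$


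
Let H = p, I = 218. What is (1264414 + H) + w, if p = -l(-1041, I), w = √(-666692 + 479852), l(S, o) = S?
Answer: 1265455 + 6*I*√5190 ≈ 1.2655e+6 + 432.25*I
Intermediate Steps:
w = 6*I*√5190 (w = √(-186840) = 6*I*√5190 ≈ 432.25*I)
p = 1041 (p = -1*(-1041) = 1041)
H = 1041
(1264414 + H) + w = (1264414 + 1041) + 6*I*√5190 = 1265455 + 6*I*√5190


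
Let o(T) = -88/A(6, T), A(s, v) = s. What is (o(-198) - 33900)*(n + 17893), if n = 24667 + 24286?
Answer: -2267059808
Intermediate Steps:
n = 48953
o(T) = -44/3 (o(T) = -88/6 = -88*⅙ = -44/3)
(o(-198) - 33900)*(n + 17893) = (-44/3 - 33900)*(48953 + 17893) = -101744/3*66846 = -2267059808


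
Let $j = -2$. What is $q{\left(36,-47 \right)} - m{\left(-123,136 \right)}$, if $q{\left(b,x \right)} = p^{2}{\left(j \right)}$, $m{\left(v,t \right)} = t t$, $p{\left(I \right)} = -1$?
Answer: $-18495$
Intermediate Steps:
$m{\left(v,t \right)} = t^{2}$
$q{\left(b,x \right)} = 1$ ($q{\left(b,x \right)} = \left(-1\right)^{2} = 1$)
$q{\left(36,-47 \right)} - m{\left(-123,136 \right)} = 1 - 136^{2} = 1 - 18496 = -18495$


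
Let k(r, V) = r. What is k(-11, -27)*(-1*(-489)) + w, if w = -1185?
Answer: -6564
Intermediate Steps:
k(-11, -27)*(-1*(-489)) + w = -(-11)*(-489) - 1185 = -11*489 - 1185 = -5379 - 1185 = -6564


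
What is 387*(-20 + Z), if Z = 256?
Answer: 91332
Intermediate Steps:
387*(-20 + Z) = 387*(-20 + 256) = 387*236 = 91332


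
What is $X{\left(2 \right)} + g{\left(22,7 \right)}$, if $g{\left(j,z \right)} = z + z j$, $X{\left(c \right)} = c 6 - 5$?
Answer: $168$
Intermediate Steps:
$X{\left(c \right)} = -5 + 6 c$ ($X{\left(c \right)} = 6 c - 5 = -5 + 6 c$)
$g{\left(j,z \right)} = z + j z$
$X{\left(2 \right)} + g{\left(22,7 \right)} = \left(-5 + 6 \cdot 2\right) + 7 \left(1 + 22\right) = \left(-5 + 12\right) + 7 \cdot 23 = 7 + 161 = 168$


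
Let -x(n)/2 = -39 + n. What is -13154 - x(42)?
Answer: -13148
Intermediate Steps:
x(n) = 78 - 2*n (x(n) = -2*(-39 + n) = 78 - 2*n)
-13154 - x(42) = -13154 - (78 - 2*42) = -13154 - (78 - 84) = -13154 - 1*(-6) = -13154 + 6 = -13148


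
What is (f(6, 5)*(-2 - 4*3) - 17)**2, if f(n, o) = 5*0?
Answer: 289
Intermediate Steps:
f(n, o) = 0
(f(6, 5)*(-2 - 4*3) - 17)**2 = (0*(-2 - 4*3) - 17)**2 = (0*(-2 - 12) - 17)**2 = (0*(-14) - 17)**2 = (0 - 17)**2 = (-17)**2 = 289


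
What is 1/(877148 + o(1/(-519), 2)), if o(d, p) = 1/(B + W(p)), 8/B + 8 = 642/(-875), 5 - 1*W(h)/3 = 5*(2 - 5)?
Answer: 225760/198024936301 ≈ 1.1401e-6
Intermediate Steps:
W(h) = 60 (W(h) = 15 - 15*(2 - 5) = 15 - 15*(-3) = 15 - 3*(-15) = 15 + 45 = 60)
B = -3500/3821 (B = 8/(-8 + 642/(-875)) = 8/(-8 + 642*(-1/875)) = 8/(-8 - 642/875) = 8/(-7642/875) = 8*(-875/7642) = -3500/3821 ≈ -0.91599)
o(d, p) = 3821/225760 (o(d, p) = 1/(-3500/3821 + 60) = 1/(225760/3821) = 3821/225760)
1/(877148 + o(1/(-519), 2)) = 1/(877148 + 3821/225760) = 1/(198024936301/225760) = 225760/198024936301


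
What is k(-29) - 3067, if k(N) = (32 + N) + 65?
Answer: -2999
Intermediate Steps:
k(N) = 97 + N
k(-29) - 3067 = (97 - 29) - 3067 = 68 - 3067 = -2999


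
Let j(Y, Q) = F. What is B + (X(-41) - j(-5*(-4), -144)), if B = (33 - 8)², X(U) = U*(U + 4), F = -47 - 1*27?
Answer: 2216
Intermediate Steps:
F = -74 (F = -47 - 27 = -74)
X(U) = U*(4 + U)
j(Y, Q) = -74
B = 625 (B = 25² = 625)
B + (X(-41) - j(-5*(-4), -144)) = 625 + (-41*(4 - 41) - 1*(-74)) = 625 + (-41*(-37) + 74) = 625 + (1517 + 74) = 625 + 1591 = 2216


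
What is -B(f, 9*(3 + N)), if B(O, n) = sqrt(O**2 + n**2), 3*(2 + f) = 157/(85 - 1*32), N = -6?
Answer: -sqrt(18455770)/159 ≈ -27.019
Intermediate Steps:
f = -161/159 (f = -2 + (157/(85 - 1*32))/3 = -2 + (157/(85 - 32))/3 = -2 + (157/53)/3 = -2 + (157*(1/53))/3 = -2 + (1/3)*(157/53) = -2 + 157/159 = -161/159 ≈ -1.0126)
-B(f, 9*(3 + N)) = -sqrt((-161/159)**2 + (9*(3 - 6))**2) = -sqrt(25921/25281 + (9*(-3))**2) = -sqrt(25921/25281 + (-27)**2) = -sqrt(25921/25281 + 729) = -sqrt(18455770/25281) = -sqrt(18455770)/159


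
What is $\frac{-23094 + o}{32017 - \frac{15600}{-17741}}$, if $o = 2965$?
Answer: $- \frac{357108589}{568029197} \approx -0.62868$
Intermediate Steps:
$\frac{-23094 + o}{32017 - \frac{15600}{-17741}} = \frac{-23094 + 2965}{32017 - \frac{15600}{-17741}} = - \frac{20129}{32017 - - \frac{15600}{17741}} = - \frac{20129}{32017 + \frac{15600}{17741}} = - \frac{20129}{\frac{568029197}{17741}} = \left(-20129\right) \frac{17741}{568029197} = - \frac{357108589}{568029197}$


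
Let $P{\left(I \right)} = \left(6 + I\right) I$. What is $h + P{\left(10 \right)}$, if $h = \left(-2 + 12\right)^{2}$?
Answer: $260$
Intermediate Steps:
$P{\left(I \right)} = I \left(6 + I\right)$
$h = 100$ ($h = 10^{2} = 100$)
$h + P{\left(10 \right)} = 100 + 10 \left(6 + 10\right) = 100 + 10 \cdot 16 = 100 + 160 = 260$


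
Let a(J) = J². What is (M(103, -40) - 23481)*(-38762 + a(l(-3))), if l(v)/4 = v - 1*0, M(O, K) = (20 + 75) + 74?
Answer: 900262816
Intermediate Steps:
M(O, K) = 169 (M(O, K) = 95 + 74 = 169)
l(v) = 4*v (l(v) = 4*(v - 1*0) = 4*(v + 0) = 4*v)
(M(103, -40) - 23481)*(-38762 + a(l(-3))) = (169 - 23481)*(-38762 + (4*(-3))²) = -23312*(-38762 + (-12)²) = -23312*(-38762 + 144) = -23312*(-38618) = 900262816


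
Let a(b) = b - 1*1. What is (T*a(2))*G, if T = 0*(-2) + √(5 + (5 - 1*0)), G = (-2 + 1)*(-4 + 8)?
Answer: -4*√10 ≈ -12.649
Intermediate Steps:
a(b) = -1 + b (a(b) = b - 1 = -1 + b)
G = -4 (G = -1*4 = -4)
T = √10 (T = 0 + √(5 + (5 + 0)) = 0 + √(5 + 5) = 0 + √10 = √10 ≈ 3.1623)
(T*a(2))*G = (√10*(-1 + 2))*(-4) = (√10*1)*(-4) = √10*(-4) = -4*√10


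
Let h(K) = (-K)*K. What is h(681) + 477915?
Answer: 14154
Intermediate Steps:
h(K) = -K**2
h(681) + 477915 = -1*681**2 + 477915 = -1*463761 + 477915 = -463761 + 477915 = 14154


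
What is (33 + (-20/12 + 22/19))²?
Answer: 3429904/3249 ≈ 1055.7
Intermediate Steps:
(33 + (-20/12 + 22/19))² = (33 + (-20*1/12 + 22*(1/19)))² = (33 + (-5/3 + 22/19))² = (33 - 29/57)² = (1852/57)² = 3429904/3249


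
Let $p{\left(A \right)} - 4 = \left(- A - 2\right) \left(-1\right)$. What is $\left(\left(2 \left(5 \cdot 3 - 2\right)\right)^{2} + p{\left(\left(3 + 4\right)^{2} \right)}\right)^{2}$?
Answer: $534361$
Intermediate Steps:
$p{\left(A \right)} = 6 + A$ ($p{\left(A \right)} = 4 + \left(- A - 2\right) \left(-1\right) = 4 + \left(-2 - A\right) \left(-1\right) = 4 + \left(2 + A\right) = 6 + A$)
$\left(\left(2 \left(5 \cdot 3 - 2\right)\right)^{2} + p{\left(\left(3 + 4\right)^{2} \right)}\right)^{2} = \left(\left(2 \left(5 \cdot 3 - 2\right)\right)^{2} + \left(6 + \left(3 + 4\right)^{2}\right)\right)^{2} = \left(\left(2 \left(15 - 2\right)\right)^{2} + \left(6 + 7^{2}\right)\right)^{2} = \left(\left(2 \cdot 13\right)^{2} + \left(6 + 49\right)\right)^{2} = \left(26^{2} + 55\right)^{2} = \left(676 + 55\right)^{2} = 731^{2} = 534361$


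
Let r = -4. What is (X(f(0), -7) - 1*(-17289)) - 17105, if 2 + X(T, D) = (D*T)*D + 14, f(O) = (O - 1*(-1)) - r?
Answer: 441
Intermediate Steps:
f(O) = 5 + O (f(O) = (O - 1*(-1)) - 1*(-4) = (O + 1) + 4 = (1 + O) + 4 = 5 + O)
X(T, D) = 12 + T*D² (X(T, D) = -2 + ((D*T)*D + 14) = -2 + (T*D² + 14) = -2 + (14 + T*D²) = 12 + T*D²)
(X(f(0), -7) - 1*(-17289)) - 17105 = ((12 + (5 + 0)*(-7)²) - 1*(-17289)) - 17105 = ((12 + 5*49) + 17289) - 17105 = ((12 + 245) + 17289) - 17105 = (257 + 17289) - 17105 = 17546 - 17105 = 441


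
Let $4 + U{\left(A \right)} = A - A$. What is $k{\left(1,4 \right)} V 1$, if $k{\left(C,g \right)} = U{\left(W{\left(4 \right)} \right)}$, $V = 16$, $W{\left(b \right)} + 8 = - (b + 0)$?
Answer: $-64$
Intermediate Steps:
$W{\left(b \right)} = -8 - b$ ($W{\left(b \right)} = -8 - \left(b + 0\right) = -8 - b$)
$U{\left(A \right)} = -4$ ($U{\left(A \right)} = -4 + \left(A - A\right) = -4 + 0 = -4$)
$k{\left(C,g \right)} = -4$
$k{\left(1,4 \right)} V 1 = \left(-4\right) 16 \cdot 1 = \left(-64\right) 1 = -64$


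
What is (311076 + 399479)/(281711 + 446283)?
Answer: 710555/727994 ≈ 0.97605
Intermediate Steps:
(311076 + 399479)/(281711 + 446283) = 710555/727994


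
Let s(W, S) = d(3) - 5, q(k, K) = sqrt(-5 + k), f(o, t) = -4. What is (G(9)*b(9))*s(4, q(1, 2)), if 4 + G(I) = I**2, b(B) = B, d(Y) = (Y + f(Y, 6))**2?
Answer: -2772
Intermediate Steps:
d(Y) = (-4 + Y)**2 (d(Y) = (Y - 4)**2 = (-4 + Y)**2)
s(W, S) = -4 (s(W, S) = (-4 + 3)**2 - 5 = (-1)**2 - 5 = 1 - 5 = -4)
G(I) = -4 + I**2
(G(9)*b(9))*s(4, q(1, 2)) = ((-4 + 9**2)*9)*(-4) = ((-4 + 81)*9)*(-4) = (77*9)*(-4) = 693*(-4) = -2772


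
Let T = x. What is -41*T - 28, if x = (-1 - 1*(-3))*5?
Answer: -438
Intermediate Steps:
x = 10 (x = (-1 + 3)*5 = 2*5 = 10)
T = 10
-41*T - 28 = -41*10 - 28 = -410 - 28 = -438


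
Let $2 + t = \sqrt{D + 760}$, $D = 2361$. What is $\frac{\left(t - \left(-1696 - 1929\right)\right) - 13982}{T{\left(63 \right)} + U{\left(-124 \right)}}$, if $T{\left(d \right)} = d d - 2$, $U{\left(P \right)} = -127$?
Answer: $- \frac{3453}{1280} + \frac{\sqrt{3121}}{3840} \approx -2.6831$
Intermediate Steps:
$t = -2 + \sqrt{3121}$ ($t = -2 + \sqrt{2361 + 760} = -2 + \sqrt{3121} \approx 53.866$)
$T{\left(d \right)} = -2 + d^{2}$ ($T{\left(d \right)} = d^{2} - 2 = -2 + d^{2}$)
$\frac{\left(t - \left(-1696 - 1929\right)\right) - 13982}{T{\left(63 \right)} + U{\left(-124 \right)}} = \frac{\left(\left(-2 + \sqrt{3121}\right) - \left(-1696 - 1929\right)\right) - 13982}{\left(-2 + 63^{2}\right) - 127} = \frac{\left(\left(-2 + \sqrt{3121}\right) - \left(-1696 - 1929\right)\right) - 13982}{\left(-2 + 3969\right) - 127} = \frac{\left(\left(-2 + \sqrt{3121}\right) - -3625\right) - 13982}{3967 - 127} = \frac{\left(\left(-2 + \sqrt{3121}\right) + 3625\right) - 13982}{3840} = \left(\left(3623 + \sqrt{3121}\right) - 13982\right) \frac{1}{3840} = \left(-10359 + \sqrt{3121}\right) \frac{1}{3840} = - \frac{3453}{1280} + \frac{\sqrt{3121}}{3840}$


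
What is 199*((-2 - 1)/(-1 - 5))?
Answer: 199/2 ≈ 99.500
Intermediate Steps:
199*((-2 - 1)/(-1 - 5)) = 199*(-3/(-6)) = 199*(-3*(-1/6)) = 199*(1/2) = 199/2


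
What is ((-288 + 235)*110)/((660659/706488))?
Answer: -4118825040/660659 ≈ -6234.4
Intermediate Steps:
((-288 + 235)*110)/((660659/706488)) = (-53*110)/((660659*(1/706488))) = -5830/660659/706488 = -5830*706488/660659 = -4118825040/660659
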